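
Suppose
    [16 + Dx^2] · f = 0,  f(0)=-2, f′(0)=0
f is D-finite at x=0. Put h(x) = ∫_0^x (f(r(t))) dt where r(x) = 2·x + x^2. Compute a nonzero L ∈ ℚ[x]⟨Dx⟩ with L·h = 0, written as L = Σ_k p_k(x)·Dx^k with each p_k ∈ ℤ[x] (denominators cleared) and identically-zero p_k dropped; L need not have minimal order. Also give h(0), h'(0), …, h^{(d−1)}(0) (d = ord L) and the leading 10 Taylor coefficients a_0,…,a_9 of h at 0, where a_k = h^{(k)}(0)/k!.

L = (64 + 192·x + 192·x^2 + 64·x^3)·Dx - Dx^2 + (1 + x)·Dx^3  (order 3).
h: a_k = 0, -2, 0, 64/3, 16, -976/15, -1024/9, 9728/315, 3776/15, 591296/2835, …
ICs: h(0) = 0, h′(0) = -2, h′′(0) = 0.

f: a_k = -2, 0, 16, 0, -64/3, 0, 512/45, 0, -1024/315, 0, …
f∘r: x↦r, Dx↦Dx/r' in L_f ⇒ L₀.
h=∫₀ˣh₀: take L = L₀·Dx.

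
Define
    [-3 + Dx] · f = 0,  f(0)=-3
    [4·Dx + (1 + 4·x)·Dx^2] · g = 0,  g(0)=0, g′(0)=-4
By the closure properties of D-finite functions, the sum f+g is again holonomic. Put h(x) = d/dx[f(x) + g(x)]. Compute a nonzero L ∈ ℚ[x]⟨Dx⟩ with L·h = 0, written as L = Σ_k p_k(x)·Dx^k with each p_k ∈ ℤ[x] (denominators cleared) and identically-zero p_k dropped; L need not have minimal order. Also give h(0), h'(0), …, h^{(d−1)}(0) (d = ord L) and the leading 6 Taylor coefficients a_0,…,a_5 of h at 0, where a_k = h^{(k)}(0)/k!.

L = (-132 - 144·x) + (23 - 72·x - 144·x^2)·Dx + (7 + 40·x + 48·x^2)·Dx^2  (order 2).
h: a_k = -13, -11, -209/2, 431/2, -8435/8, 163111/40, …
ICs: h(0) = -13, h′(0) = -11.

f: a_k = -3, -9, -27/2, -27/2, -81/8, -243/40, …
g: a_k = 0, -4, 8, -64/3, 64, -1024/5, …
L₀ := lclm(L_f,L_g); ord L₀ ≤ 1+2.
Differentiate: ansatz ord ≤ ord L₀ ⇒ L.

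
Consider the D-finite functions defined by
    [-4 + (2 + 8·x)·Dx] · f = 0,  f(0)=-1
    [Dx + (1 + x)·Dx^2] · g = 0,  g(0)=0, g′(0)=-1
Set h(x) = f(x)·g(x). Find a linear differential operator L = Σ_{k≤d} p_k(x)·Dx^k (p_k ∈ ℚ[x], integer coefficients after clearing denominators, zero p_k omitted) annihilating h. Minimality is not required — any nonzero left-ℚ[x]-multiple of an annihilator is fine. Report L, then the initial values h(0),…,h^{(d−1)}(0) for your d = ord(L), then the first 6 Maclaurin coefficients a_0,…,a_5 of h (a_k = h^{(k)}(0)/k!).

f: a_k = -1, -2, 2, -4, 10, -28, …
g: a_k = 0, -1, 1/2, -1/3, 1/4, -1/5, …
Sym-product of L_f,L_g gives L₀ (≤ ord 2).
L = (10 + 4·x) + (-3 - 12·x)·Dx + (1 + 9·x + 24·x^2 + 16·x^3)·Dx^2  (order 2).
h: a_k = 0, 1, 3/2, -8/3, 65/12, -389/30, …
ICs: h(0) = 0, h′(0) = 1.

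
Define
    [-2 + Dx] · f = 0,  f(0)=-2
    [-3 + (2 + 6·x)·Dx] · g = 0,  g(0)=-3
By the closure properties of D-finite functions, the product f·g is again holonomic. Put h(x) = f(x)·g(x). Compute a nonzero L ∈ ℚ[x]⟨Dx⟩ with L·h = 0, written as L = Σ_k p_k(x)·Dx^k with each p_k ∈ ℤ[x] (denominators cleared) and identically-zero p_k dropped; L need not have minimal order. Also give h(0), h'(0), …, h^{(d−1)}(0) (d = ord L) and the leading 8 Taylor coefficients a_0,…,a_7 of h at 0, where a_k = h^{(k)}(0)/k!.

f: a_k = -2, -4, -4, -8/3, -4/3, -8/15, -8/45, -16/315, …
g: a_k = -3, -9/2, 27/8, -81/16, 1215/128, -5103/256, 45927/1024, -216513/2048, …
Sym-product of L_f,L_g gives L₀ (≤ ord 1).
L = (-7 - 12·x) + (2 + 6·x)·Dx  (order 1).
h: a_k = 6, 21, 93/4, 181/8, 241/64, 13279/640, -276497/7680, 9930589/107520, …
ICs: h(0) = 6.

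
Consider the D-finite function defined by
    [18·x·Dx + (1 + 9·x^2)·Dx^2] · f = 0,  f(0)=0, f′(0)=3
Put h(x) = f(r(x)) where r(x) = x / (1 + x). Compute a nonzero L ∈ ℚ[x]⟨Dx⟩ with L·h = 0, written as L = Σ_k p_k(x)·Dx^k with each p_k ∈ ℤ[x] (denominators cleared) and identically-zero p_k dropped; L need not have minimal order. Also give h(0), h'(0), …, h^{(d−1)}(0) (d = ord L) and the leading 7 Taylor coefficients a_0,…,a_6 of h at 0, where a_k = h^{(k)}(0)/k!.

L = (2 + 20·x)·Dx + (1 + 2·x + 10·x^2)·Dx^2  (order 2).
h: a_k = 0, 3, -3, -6, 24, -12/5, -156, …
ICs: h(0) = 0, h′(0) = 3.

f: a_k = 0, 3, 0, -9, 0, 243/5, 0, …
h₀=f(r): pull back L_f along r ⇒ L₀.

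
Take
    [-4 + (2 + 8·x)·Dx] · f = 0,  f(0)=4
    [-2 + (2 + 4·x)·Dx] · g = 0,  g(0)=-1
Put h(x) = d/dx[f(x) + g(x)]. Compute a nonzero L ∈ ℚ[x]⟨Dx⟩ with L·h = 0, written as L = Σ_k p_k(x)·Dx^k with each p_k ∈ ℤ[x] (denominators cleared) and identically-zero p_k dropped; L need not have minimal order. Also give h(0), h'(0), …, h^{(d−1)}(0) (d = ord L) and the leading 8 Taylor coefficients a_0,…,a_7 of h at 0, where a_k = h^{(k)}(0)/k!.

f: a_k = 4, 8, -8, 16, -40, 112, -336, 1056, …
g: a_k = -1, -1, 1/2, -1/2, 5/8, -7/8, 21/16, -33/16, …
L₀ := lclm(L_f,L_g); ord L₀ ≤ 1+1.
h₀' ⇒ L via d/dx closure of L₀.
L = -6 + (-9 - 24·x)·Dx + (-1 - 6·x - 8·x^2)·Dx^2  (order 2).
h: a_k = 7, -15, 93/2, -315/2, 4445/8, -16065/8, 118041/16, -438867/16, …
ICs: h(0) = 7, h′(0) = -15.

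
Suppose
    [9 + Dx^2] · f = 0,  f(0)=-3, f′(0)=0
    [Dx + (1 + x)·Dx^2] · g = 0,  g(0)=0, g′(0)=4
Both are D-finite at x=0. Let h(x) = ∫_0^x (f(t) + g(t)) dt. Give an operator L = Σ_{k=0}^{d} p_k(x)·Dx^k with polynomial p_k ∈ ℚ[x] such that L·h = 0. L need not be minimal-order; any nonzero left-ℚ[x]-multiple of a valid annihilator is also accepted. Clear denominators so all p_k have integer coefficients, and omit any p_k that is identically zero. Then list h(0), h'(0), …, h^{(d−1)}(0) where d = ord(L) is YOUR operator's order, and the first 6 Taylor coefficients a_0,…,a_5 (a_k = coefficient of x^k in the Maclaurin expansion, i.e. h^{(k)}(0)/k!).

f: a_k = -3, 0, 27/2, 0, -81/8, 0, …
g: a_k = 0, 4, -2, 4/3, -1, 4/5, …
Weyl lclm of L_f,L_g ⇒ L₀ (ord ≤ 4).
h=∫₀ˣh₀: take L = L₀·Dx.
L = (135 + 162·x + 81·x^2)·Dx^2 + (99 + 261·x + 243·x^2 + 81·x^3)·Dx^3 + (15 + 18·x + 9·x^2)·Dx^4 + (11 + 29·x + 27·x^2 + 9·x^3)·Dx^5  (order 5).
h: a_k = 0, -3, 2, 23/6, 1/3, -89/40, …
ICs: h(0) = 0, h′(0) = -3, h′′(0) = 4, h′′′(0) = 23, h′′′′(0) = 8.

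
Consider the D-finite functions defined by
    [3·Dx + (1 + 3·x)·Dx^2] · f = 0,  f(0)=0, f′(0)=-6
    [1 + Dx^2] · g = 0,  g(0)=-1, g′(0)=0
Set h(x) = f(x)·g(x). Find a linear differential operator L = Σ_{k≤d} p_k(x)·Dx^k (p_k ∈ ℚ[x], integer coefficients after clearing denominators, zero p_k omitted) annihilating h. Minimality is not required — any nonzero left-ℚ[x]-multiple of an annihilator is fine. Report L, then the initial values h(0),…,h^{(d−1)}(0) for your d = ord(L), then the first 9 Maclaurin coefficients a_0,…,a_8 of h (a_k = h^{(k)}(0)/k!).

f: a_k = 0, -6, 9, -18, 81/2, -486/5, 243, -4374/7, 6561/4, …
g: a_k = -1, 0, 1/2, 0, -1/24, 0, 1/720, 0, -1/40320, …
h₀=f·g: eliminate ⇒ L₀, order ≤ 2·2.
L = (-203 - 222·x - 189·x^2 + 432·x^3 + 324·x^4) + (-84 - 108·x + 648·x^2 + 648·x^3)·Dx + (-208 - 228·x - 54·x^2 + 864·x^3 + 648·x^4)·Dx^2 + (-84 - 108·x + 648·x^2 + 648·x^3)·Dx^3 + (-5 - 6·x + 135·x^2 + 432·x^3 + 324·x^4)·Dx^4  (order 4).
h: a_k = 0, 6, -9, 15, -36, 1769/20, -1785/8, 484679/840, -60817/40, …
ICs: h(0) = 0, h′(0) = 6, h′′(0) = -18, h′′′(0) = 90.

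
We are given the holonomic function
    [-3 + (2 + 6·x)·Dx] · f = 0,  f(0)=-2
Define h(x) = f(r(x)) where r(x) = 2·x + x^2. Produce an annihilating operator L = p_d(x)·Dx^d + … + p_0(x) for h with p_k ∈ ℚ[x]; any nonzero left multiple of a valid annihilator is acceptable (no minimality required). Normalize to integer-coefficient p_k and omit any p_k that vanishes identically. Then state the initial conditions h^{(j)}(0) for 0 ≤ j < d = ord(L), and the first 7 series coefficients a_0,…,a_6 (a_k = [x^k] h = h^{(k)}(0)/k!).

f: a_k = -2, -3, 9/4, -27/8, 405/64, -1701/128, 15309/512, …
h₀=f(r): pull back L_f along r ⇒ L₀.
L = (-3 - 3·x) + (1 + 6·x + 3·x^2)·Dx  (order 1).
h: a_k = -2, -6, 6, -18, 63, -243, 999, …
ICs: h(0) = -2.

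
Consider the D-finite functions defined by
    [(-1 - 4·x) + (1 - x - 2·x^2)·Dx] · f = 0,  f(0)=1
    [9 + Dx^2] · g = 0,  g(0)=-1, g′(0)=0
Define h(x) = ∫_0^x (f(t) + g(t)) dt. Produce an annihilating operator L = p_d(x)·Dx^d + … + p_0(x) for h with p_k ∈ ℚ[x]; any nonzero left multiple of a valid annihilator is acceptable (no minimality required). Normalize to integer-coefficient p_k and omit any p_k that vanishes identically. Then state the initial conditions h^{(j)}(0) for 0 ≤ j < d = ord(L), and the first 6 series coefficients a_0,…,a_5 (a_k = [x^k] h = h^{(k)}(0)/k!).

L = (117 + 486·x + 135·x^2 + 360·x^3 + 540·x^4 + 432·x^5)·Dx + (-45 + 63·x + 81·x^2 - 153·x^3 - 18·x^4 + 324·x^5 + 216·x^6)·Dx^2 + (13 + 54·x + 15·x^2 + 40·x^3 + 60·x^4 + 48·x^5)·Dx^3 + (-5 + 7·x + 9·x^2 - 17·x^3 - 2·x^4 + 36·x^5 + 24·x^6)·Dx^4  (order 4).
h: a_k = 0, 0, 1/2, 5/2, 5/4, 61/40, …
ICs: h(0) = 0, h′(0) = 0, h′′(0) = 1, h′′′(0) = 15.

f: a_k = 1, 1, 3, 5, 11, 21, …
g: a_k = -1, 0, 9/2, 0, -27/8, 0, …
h₀=f+g: left-lcm gives L₀, ord ≤ 3.
h=∫h₀ ⇒ L = L₀·Dx.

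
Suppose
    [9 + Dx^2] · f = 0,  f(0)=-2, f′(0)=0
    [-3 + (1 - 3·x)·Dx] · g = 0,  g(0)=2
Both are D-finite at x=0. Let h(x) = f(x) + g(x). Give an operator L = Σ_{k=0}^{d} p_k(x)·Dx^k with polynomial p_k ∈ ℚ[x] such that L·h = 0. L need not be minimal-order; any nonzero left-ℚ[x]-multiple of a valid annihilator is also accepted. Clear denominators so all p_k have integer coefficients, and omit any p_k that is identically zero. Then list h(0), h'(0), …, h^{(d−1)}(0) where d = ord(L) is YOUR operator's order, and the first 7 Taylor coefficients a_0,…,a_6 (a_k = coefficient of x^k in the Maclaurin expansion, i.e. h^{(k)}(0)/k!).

L = (-63 + 54·x - 81·x^2) + (9 - 45·x + 81·x^2 - 81·x^3)·Dx + (-7 + 6·x - 9·x^2)·Dx^2 + (1 - 5·x + 9·x^2 - 9·x^3)·Dx^3  (order 3).
h: a_k = 0, 6, 27, 54, 621/4, 486, 58401/40, …
ICs: h(0) = 0, h′(0) = 6, h′′(0) = 54.

f: a_k = -2, 0, 9, 0, -27/4, 0, 81/40, …
g: a_k = 2, 6, 18, 54, 162, 486, 1458, …
f+g: L₀ = lclm(L_f,L_g), ord ≤ 2+1.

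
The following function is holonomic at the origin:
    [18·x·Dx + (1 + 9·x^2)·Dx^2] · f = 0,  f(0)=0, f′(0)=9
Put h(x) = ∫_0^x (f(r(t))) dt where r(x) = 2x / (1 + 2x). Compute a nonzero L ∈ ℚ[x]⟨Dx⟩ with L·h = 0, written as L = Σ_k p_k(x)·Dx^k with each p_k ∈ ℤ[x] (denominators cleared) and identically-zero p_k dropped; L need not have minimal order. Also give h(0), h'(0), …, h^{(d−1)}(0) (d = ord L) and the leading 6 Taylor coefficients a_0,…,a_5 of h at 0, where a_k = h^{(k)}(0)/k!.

L = (4 + 80·x)·Dx^2 + (1 + 4·x + 40·x^2)·Dx^3  (order 3).
h: a_k = 0, 0, 9, -12, -36, 1152/5, …
ICs: h(0) = 0, h′(0) = 0, h′′(0) = 18.

f: a_k = 0, 9, 0, -27, 0, 729/5, …
f∘r: x↦r, Dx↦Dx/r' in L_f ⇒ L₀.
h=∫h₀ ⇒ L = L₀·Dx.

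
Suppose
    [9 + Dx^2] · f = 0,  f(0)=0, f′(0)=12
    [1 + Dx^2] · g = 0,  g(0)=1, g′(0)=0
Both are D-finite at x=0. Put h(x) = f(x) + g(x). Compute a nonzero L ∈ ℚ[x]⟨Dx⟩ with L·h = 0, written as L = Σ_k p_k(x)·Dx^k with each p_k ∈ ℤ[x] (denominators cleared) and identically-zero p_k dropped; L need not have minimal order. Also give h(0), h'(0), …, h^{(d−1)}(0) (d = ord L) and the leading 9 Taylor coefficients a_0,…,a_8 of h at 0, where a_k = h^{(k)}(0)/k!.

f: a_k = 0, 12, 0, -18, 0, 81/10, 0, -243/140, 0, …
g: a_k = 1, 0, -1/2, 0, 1/24, 0, -1/720, 0, 1/40320, …
Weyl lclm of L_f,L_g ⇒ L₀ (ord ≤ 4).
L = 9 + 10·Dx^2 + Dx^4  (order 4).
h: a_k = 1, 12, -1/2, -18, 1/24, 81/10, -1/720, -243/140, 1/40320, …
ICs: h(0) = 1, h′(0) = 12, h′′(0) = -1, h′′′(0) = -108.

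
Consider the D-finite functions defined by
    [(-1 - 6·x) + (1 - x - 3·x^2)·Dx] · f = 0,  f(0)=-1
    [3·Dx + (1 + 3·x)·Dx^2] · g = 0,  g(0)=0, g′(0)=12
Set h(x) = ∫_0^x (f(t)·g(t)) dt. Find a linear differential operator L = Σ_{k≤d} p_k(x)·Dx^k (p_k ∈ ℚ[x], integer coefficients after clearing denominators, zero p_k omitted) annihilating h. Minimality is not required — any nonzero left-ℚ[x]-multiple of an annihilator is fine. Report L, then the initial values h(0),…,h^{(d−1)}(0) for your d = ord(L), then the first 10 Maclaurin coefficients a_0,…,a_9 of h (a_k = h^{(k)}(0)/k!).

f: a_k = -1, -1, -4, -7, -19, -40, -97, -217, -508, -1159, …
g: a_k = 0, 12, -18, 36, -81, 972/5, -486, 8748/7, -6561/2, 8748, …
L₀ := L_f ⊗_s L_g (sym. prod.), ord ≤ 2.
∫: right-multiply L₀ by Dx.
L = (9 + 36·x)·Dx + (-1 + 21·x + 45·x^2)·Dx^2 + (-1 - 2·x + 6·x^2 + 9·x^3)·Dx^3  (order 3).
h: a_k = 0, 0, -6, 2, -33/2, 33/5, -599/10, 1128/35, -73581/280, 43283/210, …
ICs: h(0) = 0, h′(0) = 0, h′′(0) = -12.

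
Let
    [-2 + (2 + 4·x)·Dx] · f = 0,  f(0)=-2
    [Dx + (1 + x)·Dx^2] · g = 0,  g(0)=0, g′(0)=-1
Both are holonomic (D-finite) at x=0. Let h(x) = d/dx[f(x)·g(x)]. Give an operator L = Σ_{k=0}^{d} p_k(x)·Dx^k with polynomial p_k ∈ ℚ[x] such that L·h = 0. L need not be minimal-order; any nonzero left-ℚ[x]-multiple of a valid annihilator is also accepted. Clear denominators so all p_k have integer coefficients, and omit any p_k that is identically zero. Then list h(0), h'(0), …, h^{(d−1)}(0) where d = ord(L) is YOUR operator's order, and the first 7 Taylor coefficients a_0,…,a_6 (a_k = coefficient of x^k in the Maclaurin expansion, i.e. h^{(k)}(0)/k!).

L = (1 + 4·x + x^2) + (7 + 27·x + 30·x^2 + 8·x^3)·Dx + (2 + 11·x + 21·x^2 + 16·x^3 + 4·x^4)·Dx^2  (order 2).
h: a_k = 2, 2, -4, 20/3, -131/12, 363/20, -309/10, …
ICs: h(0) = 2, h′(0) = 2.

f: a_k = -2, -2, 1, -1, 5/4, -7/4, 21/8, …
g: a_k = 0, -1, 1/2, -1/3, 1/4, -1/5, 1/6, …
Sym-product of L_f,L_g gives L₀ (≤ ord 2).
Derive L from L₀ (diff closure).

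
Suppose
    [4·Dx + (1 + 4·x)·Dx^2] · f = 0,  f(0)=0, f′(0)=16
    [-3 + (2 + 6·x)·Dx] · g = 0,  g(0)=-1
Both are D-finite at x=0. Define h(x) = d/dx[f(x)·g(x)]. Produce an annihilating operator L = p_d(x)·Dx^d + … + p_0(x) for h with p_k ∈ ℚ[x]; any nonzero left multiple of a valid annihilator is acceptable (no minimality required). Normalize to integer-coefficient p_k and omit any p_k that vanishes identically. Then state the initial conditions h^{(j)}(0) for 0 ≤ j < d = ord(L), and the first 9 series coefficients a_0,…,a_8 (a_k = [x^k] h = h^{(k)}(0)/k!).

f: a_k = 0, 16, -32, 256/3, -256, 4096/5, -8192/3, 65536/7, -32768, …
g: a_k = -1, -3/2, 9/8, -27/16, 405/128, -1701/256, 15309/1024, -72171/2048, 2814669/32768, …
L₀ := L_f ⊗_s L_g (sym. prod.), ord ≤ 2.
Derive L from L₀ (diff closure).
L = (-33 + 72·x + 432·x^2) + (-4 + 324·x + 2160·x^2 + 3456·x^3)·Dx + (4 + 88·x + 612·x^2 + 1728·x^3 + 1728·x^4)·Dx^2  (order 2).
h: a_k = -16, 16, -58, 260, -9383/8, 206953/40, -7147521/320, 53092163/560, -5695777517/14336, …
ICs: h(0) = -16, h′(0) = 16.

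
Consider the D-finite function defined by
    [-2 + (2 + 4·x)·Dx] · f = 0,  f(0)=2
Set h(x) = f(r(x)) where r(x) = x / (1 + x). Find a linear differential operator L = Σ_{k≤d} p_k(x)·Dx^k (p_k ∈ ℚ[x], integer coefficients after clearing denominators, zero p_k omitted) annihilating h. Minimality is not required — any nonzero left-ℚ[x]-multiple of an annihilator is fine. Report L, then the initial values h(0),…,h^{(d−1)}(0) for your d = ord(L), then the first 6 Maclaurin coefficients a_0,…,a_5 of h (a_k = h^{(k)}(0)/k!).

L = -1 + (1 + 4·x + 3·x^2)·Dx  (order 1).
h: a_k = 2, 2, -3, 5, -37/4, 75/4, …
ICs: h(0) = 2.

f: a_k = 2, 2, -1, 1, -5/4, 7/4, …
f∘r: x↦r, Dx↦Dx/r' in L_f ⇒ L₀.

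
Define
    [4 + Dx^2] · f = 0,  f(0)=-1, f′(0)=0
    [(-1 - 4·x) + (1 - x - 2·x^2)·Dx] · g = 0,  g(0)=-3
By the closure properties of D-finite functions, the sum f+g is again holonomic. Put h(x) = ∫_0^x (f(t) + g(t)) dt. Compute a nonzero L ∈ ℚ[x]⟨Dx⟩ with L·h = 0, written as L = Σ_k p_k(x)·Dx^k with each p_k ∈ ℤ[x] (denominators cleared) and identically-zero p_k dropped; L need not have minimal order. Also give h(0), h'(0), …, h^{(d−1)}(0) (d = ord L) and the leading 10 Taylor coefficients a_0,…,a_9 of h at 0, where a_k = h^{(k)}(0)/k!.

L = (-68 - 304·x - 200·x^2 - 320·x^3 - 160·x^4 - 128·x^5)·Dx + (20 - 12·x - 24·x^2 - 8·x^3 - 48·x^4 - 96·x^5 - 64·x^6)·Dx^2 + (-17 - 76·x - 50·x^2 - 80·x^3 - 40·x^4 - 32·x^5)·Dx^3 + (5 - 3·x - 6·x^2 - 2·x^3 - 12·x^4 - 24·x^5 - 16·x^6)·Dx^4  (order 4).
h: a_k = 0, -4, -3/2, -7/3, -15/4, -101/15, -21/2, -5801/315, -255/8, -161597/2835, …
ICs: h(0) = 0, h′(0) = -4, h′′(0) = -3, h′′′(0) = -14.

f: a_k = -1, 0, 2, 0, -2/3, 0, 4/45, 0, -2/315, 0, …
g: a_k = -3, -3, -9, -15, -33, -63, -129, -255, -513, -1023, …
f+g: L₀ = lclm(L_f,L_g), ord ≤ 2+1.
h=∫h₀ ⇒ L = L₀·Dx.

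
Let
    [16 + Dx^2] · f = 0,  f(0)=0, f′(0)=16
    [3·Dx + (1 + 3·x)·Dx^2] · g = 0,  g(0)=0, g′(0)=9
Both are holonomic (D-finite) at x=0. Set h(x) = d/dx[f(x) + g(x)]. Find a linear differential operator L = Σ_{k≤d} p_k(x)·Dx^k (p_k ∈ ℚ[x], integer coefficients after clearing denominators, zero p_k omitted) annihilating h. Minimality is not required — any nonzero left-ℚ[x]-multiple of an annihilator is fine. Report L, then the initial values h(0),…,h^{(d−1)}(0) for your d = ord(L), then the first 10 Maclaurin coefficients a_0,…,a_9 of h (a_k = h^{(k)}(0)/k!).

f: a_k = 0, 16, 0, -128/3, 0, 512/15, 0, -4096/315, 0, 8192/2835, …
g: a_k = 0, 9, -27/2, 27, -243/4, 729/5, -729/2, 6561/7, -19683/8, 6561, …
h₀=f+g: left-lcm gives L₀, ord ≤ 4.
h=h₀': d/dx-closure on L₀ ⇒ L.
L = (1680 + 2304·x + 3456·x^2) + (272 + 1584·x + 3456·x^2 + 3456·x^3)·Dx + (105 + 144·x + 216·x^2)·Dx^2 + (17 + 99·x + 216·x^2 + 216·x^3)·Dx^3  (order 3).
h: a_k = 25, -27, -47, -243, 2699/3, -2187, 291149/45, -19683, 18608627/315, -177147, …
ICs: h(0) = 25, h′(0) = -27, h′′(0) = -94.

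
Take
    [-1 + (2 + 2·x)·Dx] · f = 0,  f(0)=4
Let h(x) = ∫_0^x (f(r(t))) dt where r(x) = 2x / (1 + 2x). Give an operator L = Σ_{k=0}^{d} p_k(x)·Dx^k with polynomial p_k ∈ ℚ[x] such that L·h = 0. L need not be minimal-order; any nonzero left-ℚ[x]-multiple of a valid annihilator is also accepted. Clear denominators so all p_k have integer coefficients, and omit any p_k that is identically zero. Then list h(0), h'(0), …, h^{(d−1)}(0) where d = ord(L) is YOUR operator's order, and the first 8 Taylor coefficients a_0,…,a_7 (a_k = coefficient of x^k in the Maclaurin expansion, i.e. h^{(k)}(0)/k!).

f: a_k = 4, 2, -1/2, 1/4, -5/32, 7/64, -21/256, 33/512, …
h₀=f(r): pull back L_f along r ⇒ L₀.
h=∫h₀ ⇒ L = L₀·Dx.
L = -Dx + (1 + 6·x + 8·x^2)·Dx^2  (order 2).
h: a_k = 0, 4, 2, -10/3, 13/2, -141/10, 133/4, -2353/28, …
ICs: h(0) = 0, h′(0) = 4.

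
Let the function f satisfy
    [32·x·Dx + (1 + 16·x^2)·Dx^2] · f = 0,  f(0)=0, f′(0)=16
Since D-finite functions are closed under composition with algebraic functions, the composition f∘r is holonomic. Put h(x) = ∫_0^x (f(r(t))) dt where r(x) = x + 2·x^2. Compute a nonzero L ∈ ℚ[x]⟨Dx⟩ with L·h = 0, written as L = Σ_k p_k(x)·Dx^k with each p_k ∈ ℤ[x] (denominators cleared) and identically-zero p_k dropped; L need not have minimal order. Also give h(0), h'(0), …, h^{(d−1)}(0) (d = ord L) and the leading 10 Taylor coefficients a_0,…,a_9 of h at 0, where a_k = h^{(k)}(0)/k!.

f: a_k = 0, 16, 0, -256/3, 0, 4096/5, 0, -65536/7, 0, 1048576/9, …
h₀=f(r): pull back L_f along r ⇒ L₀.
h=∫₀ˣh₀: take L = L₀·Dx.
L = (-4 + 32·x + 256·x^2 + 768·x^3 + 768·x^4)·Dx^2 + (1 + 4·x + 16·x^2 + 128·x^3 + 320·x^4 + 256·x^5)·Dx^3  (order 3).
h: a_k = 0, 0, 8, 32/3, -64/3, -512/5, -512/15, 22528/21, 20480/7, -65536/9, …
ICs: h(0) = 0, h′(0) = 0, h′′(0) = 16.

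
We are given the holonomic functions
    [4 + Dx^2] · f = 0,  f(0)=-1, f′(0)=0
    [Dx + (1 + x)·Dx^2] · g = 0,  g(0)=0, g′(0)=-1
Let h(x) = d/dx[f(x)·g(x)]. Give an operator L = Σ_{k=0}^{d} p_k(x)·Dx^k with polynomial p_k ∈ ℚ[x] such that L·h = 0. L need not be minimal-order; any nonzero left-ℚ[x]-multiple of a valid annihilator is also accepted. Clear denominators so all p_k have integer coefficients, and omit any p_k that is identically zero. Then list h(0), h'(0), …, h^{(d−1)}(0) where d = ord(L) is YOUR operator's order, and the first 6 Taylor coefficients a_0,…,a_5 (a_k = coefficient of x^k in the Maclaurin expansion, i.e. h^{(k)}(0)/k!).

L = (-56 + 896·x + 4416·x^2 + 8064·x^3 + 7136·x^4 + 3072·x^5 + 512·x^6) + (72 + 776·x + 2080·x^2 + 2400·x^3 + 1280·x^4 + 256·x^5)·Dx + (70 + 824·x + 2780·x^2 + 4416·x^3 + 3664·x^4 + 1536·x^5 + 256·x^6)·Dx^2 + (18 + 194·x + 520·x^2 + 600·x^3 + 320·x^4 + 64·x^5)·Dx^3 + (21 + 150·x + 419·x^2 + 600·x^3 + 470·x^4 + 192·x^5 + 32·x^6)·Dx^4  (order 4).
h: a_k = 1, -1, -5, 3, 1, 0, …
ICs: h(0) = 1, h′(0) = -1, h′′(0) = -10, h′′′(0) = 18.

f: a_k = -1, 0, 2, 0, -2/3, 0, …
g: a_k = 0, -1, 1/2, -1/3, 1/4, -1/5, …
Product ⇒ symmetric product L₀, ord ≤ 4.
h₀' ⇒ L via d/dx closure of L₀.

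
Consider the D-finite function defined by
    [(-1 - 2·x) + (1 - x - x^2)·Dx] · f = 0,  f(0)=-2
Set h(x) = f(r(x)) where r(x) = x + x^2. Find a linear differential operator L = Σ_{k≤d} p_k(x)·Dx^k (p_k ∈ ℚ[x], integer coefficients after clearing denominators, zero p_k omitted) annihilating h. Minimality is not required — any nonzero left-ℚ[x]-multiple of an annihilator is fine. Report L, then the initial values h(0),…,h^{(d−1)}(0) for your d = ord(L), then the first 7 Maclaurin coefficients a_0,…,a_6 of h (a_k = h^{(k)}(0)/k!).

L = (1 + 4·x + 6·x^2 + 4·x^3) + (-1 + x + 2·x^2 + 2·x^3 + x^4)·Dx  (order 1).
h: a_k = -2, -2, -6, -14, -32, -74, -172, …
ICs: h(0) = -2.

f: a_k = -2, -2, -4, -6, -10, -16, -26, …
f∘r: x↦r, Dx↦Dx/r' in L_f ⇒ L₀.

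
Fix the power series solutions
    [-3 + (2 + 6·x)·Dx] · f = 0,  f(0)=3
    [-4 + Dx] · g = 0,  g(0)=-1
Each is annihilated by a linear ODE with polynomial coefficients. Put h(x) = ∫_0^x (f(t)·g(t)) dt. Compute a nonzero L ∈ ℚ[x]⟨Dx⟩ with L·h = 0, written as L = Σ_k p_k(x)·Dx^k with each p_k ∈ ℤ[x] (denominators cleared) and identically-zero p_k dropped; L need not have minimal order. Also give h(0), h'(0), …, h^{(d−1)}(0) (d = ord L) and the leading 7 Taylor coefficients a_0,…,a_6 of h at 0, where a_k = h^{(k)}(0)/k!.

f: a_k = 3, 9/2, -27/8, 81/16, -1215/128, 5103/256, -45927/1024, …
g: a_k = -1, -4, -8, -32/3, -32/3, -128/15, -256/45, …
Sym-product of L_f,L_g gives L₀ (≤ ord 1).
h=∫₀ˣh₀: take L = L₀·Dx.
L = (-11 - 24·x)·Dx + (2 + 6·x)·Dx^2  (order 2).
h: a_k = 0, -3, -33/4, -103/8, -953/64, -8161/640, -76883/7680, …
ICs: h(0) = 0, h′(0) = -3.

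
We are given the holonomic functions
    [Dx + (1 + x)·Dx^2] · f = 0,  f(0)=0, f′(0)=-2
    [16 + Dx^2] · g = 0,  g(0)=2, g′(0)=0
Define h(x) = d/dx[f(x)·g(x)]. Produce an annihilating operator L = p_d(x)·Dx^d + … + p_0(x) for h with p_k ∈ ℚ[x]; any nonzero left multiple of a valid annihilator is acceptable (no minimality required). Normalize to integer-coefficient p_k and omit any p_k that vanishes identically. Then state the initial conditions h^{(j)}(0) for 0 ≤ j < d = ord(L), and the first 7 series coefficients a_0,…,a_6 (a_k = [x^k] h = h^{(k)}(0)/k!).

L = (96160 + 647168·x + 1757184·x^2 + 2482176·x^3 + 1931264·x^4 + 786432·x^5 + 131072·x^6) + (13728 + 74144·x + 156160·x^2 + 161280·x^3 + 81920·x^4 + 16384·x^5)·Dx + (13546 + 87008·x + 228848·x^2 + 316416·x^3 + 242944·x^4 + 98304·x^5 + 16384·x^6)·Dx^2 + (858 + 4634·x + 9760·x^2 + 10080·x^3 + 5120·x^4 + 1024·x^5)·Dx^3 + (471 + 2910·x + 7439·x^2 + 10080·x^3 + 7640·x^4 + 3072·x^5 + 512·x^6)·Dx^4  (order 4).
h: a_k = -4, 4, 92, -60, -164, 84, 1508/15, …
ICs: h(0) = -4, h′(0) = 4, h′′(0) = 184, h′′′(0) = -360.

f: a_k = 0, -2, 1, -2/3, 1/2, -2/5, 1/3, …
g: a_k = 2, 0, -16, 0, 64/3, 0, -512/45, …
Product ⇒ symmetric product L₀, ord ≤ 4.
h=h₀': d/dx-closure on L₀ ⇒ L.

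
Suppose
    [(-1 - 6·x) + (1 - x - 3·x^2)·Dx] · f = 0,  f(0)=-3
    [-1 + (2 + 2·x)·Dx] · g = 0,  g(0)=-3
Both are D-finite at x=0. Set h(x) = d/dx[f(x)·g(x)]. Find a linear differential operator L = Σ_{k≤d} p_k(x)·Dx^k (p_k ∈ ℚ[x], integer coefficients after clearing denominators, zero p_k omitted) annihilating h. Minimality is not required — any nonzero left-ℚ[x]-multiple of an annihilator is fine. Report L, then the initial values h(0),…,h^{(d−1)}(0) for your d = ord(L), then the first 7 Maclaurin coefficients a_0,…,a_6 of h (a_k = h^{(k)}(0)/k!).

f: a_k = -3, -3, -12, -21, -57, -120, -291, …
g: a_k = -3, -3/2, 3/8, -3/16, 15/128, -21/256, 63/1024, …
Sym-product of L_f,L_g gives L₀ (≤ ord 1).
Derive L from L₀ (diff closure).
L = (35 + 162·x + 381·x^2 + 390·x^3 + 135·x^4) + (-6 - 26·x + 6·x^2 + 122·x^3 + 150·x^4 + 54·x^5)·Dx  (order 1).
h: a_k = 27/2, 315/4, 3861/16, 25371/32, 562905/256, 3177117/512, 33742233/2048, …
ICs: h(0) = 27/2.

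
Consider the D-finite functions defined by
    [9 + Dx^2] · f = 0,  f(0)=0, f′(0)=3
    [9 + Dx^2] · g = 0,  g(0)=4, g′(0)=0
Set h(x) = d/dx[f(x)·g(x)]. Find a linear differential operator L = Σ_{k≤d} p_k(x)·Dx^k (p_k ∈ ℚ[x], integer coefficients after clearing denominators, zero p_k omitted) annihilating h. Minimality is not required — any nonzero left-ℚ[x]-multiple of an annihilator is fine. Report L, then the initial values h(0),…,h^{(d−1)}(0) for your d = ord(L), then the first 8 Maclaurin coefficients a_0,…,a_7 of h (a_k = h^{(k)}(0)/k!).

L = 36 + Dx^2  (order 2).
h: a_k = 12, 0, -216, 0, 648, 0, -3888/5, 0, …
ICs: h(0) = 12, h′(0) = 0.

f: a_k = 0, 3, 0, -9/2, 0, 81/40, 0, -243/560, …
g: a_k = 4, 0, -18, 0, 27/2, 0, -81/20, 0, …
Product ⇒ symmetric product L₀, ord ≤ 4.
Derive L from L₀ (diff closure).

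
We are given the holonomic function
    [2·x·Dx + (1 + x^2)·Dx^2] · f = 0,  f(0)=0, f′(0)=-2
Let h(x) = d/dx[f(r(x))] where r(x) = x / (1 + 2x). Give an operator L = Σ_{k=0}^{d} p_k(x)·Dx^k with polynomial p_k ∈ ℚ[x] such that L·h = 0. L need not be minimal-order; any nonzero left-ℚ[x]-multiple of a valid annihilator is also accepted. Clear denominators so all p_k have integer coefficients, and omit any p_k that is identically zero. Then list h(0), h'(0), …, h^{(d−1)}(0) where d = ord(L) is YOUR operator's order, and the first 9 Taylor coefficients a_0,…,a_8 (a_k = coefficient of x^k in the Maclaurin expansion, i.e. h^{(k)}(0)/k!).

f: a_k = 0, -2, 0, 2/3, 0, -2/5, 0, 2/7, 0, …
Substitute x→r, Dx→(1/r')Dx; clear ⇒ L₀.
h₀' ⇒ L via d/dx closure of L₀.
L = (4 + 10·x) + (1 + 4·x + 5·x^2)·Dx  (order 1).
h: a_k = -2, 8, -22, 48, -82, 88, 58, -672, 2398, …
ICs: h(0) = -2.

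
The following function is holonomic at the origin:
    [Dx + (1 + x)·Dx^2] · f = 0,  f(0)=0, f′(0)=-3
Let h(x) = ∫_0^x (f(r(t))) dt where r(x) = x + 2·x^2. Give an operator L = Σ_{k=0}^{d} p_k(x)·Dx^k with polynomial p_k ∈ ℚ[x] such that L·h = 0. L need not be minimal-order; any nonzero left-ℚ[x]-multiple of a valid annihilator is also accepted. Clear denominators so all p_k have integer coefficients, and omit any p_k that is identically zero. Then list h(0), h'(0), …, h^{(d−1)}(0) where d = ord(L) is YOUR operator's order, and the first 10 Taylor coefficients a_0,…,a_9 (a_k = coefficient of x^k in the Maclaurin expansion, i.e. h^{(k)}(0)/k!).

f: a_k = 0, -3, 3/2, -1, 3/4, -3/5, 1/2, -3/7, 3/8, -1/3, …
h₀=f(r): pull back L_f along r ⇒ L₀.
∫: right-multiply L₀ by Dx.
L = (-3 + 4·x + 8·x^2)·Dx^2 + (1 + 5·x + 6·x^2 + 8·x^3)·Dx^3  (order 3).
h: a_k = 0, 0, -3/2, -3/2, 5/4, 3/20, -11/10, 9/14, 39/56, -31/24, …
ICs: h(0) = 0, h′(0) = 0, h′′(0) = -3.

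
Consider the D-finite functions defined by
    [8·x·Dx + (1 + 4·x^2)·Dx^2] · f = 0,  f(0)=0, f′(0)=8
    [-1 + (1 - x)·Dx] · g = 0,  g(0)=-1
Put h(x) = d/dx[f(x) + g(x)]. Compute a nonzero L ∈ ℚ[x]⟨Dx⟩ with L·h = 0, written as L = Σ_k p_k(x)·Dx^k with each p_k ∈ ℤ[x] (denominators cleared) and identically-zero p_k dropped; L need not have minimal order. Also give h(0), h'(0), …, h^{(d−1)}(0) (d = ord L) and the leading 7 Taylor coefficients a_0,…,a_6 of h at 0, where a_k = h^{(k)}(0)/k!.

L = (8 - 32·x - 96·x^2) + (-7 + 8·x + 20·x^2 - 96·x^3)·Dx + (1 + 3·x + 12·x^3 - 16·x^4)·Dx^2  (order 2).
h: a_k = 7, -2, -35, -4, 123, -6, -519, …
ICs: h(0) = 7, h′(0) = -2.

f: a_k = 0, 8, 0, -32/3, 0, 128/5, 0, …
g: a_k = -1, -1, -1, -1, -1, -1, -1, …
h₀=f+g: left-lcm gives L₀, ord ≤ 3.
Differentiate: ansatz ord ≤ ord L₀ ⇒ L.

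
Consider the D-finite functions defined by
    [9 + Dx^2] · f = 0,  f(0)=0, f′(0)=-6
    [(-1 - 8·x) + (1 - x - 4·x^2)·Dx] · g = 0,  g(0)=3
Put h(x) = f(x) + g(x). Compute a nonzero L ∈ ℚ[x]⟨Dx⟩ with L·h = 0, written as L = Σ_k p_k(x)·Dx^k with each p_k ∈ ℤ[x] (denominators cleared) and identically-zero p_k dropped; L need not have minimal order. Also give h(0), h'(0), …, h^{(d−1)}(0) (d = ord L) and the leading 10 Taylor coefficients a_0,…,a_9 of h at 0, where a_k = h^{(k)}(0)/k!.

f: a_k = 0, -6, 0, 9, 0, -81/20, 0, 243/280, 0, -243/2240, …
g: a_k = 3, 3, 15, 27, 87, 195, 543, 1323, 3495, 8787, …
Sum ⇒ L₀ = lclm(L_f,L_g) in ℚ(x)⟨Dx⟩.
L = (-567 - 4806·x - 3321·x^2 - 9936·x^3 - 6480·x^4 - 10368·x^5) + (171 - 117·x - 441·x^2 + 135·x^3 - 540·x^4 - 3888·x^5 - 5184·x^6)·Dx + (-63 - 534·x - 369·x^2 - 1104·x^3 - 720·x^4 - 1152·x^5)·Dx^2 + (19 - 13·x - 49·x^2 + 15·x^3 - 60·x^4 - 432·x^5 - 576·x^6)·Dx^3  (order 3).
h: a_k = 3, -3, 15, 36, 87, 3819/20, 543, 370683/280, 3495, 19682637/2240, …
ICs: h(0) = 3, h′(0) = -3, h′′(0) = 30.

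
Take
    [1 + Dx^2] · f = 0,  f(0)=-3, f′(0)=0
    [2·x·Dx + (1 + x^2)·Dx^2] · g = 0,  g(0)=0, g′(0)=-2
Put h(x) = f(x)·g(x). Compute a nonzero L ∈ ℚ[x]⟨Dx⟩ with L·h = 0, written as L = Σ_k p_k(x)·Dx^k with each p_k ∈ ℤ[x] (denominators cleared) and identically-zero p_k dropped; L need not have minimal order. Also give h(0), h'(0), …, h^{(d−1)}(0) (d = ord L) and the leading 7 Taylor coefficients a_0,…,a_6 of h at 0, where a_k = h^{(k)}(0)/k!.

L = (10 + 26·x^2 + 11·x^4 + 4·x^6 + x^8) + (12·x + 20·x^3 + 12·x^5 + 4·x^7)·Dx + (12 + 32·x^2 + 18·x^4 + 8·x^6 + 2·x^8)·Dx^2 + (12·x + 20·x^3 + 12·x^5 + 4·x^7)·Dx^3 + (2 + 6·x^2 + 7·x^4 + 4·x^6 + x^8)·Dx^4  (order 4).
h: a_k = 0, 6, 0, -5, 0, 49/20, 0, …
ICs: h(0) = 0, h′(0) = 6, h′′(0) = 0, h′′′(0) = -30.

f: a_k = -3, 0, 3/2, 0, -1/8, 0, 1/240, …
g: a_k = 0, -2, 0, 2/3, 0, -2/5, 0, …
Product ⇒ symmetric product L₀, ord ≤ 4.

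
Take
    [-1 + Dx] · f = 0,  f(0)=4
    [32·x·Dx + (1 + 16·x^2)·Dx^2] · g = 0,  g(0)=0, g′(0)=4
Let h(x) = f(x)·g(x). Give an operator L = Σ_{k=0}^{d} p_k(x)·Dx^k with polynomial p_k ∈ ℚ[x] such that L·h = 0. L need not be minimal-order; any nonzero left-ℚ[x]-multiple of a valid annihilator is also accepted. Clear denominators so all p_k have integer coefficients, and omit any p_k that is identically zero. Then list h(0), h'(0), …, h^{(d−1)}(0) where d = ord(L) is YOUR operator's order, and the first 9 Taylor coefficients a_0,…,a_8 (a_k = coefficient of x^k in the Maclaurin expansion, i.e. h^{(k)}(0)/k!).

f: a_k = 4, 4, 2, 2/3, 1/6, 1/30, 1/180, 1/1260, 1/10080, …
g: a_k = 0, 4, 0, -64/3, 0, 1024/5, 0, -16384/7, 0, …
h₀=f·g: eliminate ⇒ L₀, order ≤ 1·2.
L = (1 - 32·x + 16·x^2) + (-2 + 32·x - 32·x^2)·Dx + (1 + 16·x^2)·Dx^2  (order 2).
h: a_k = 0, 16, 16, -232/3, -248/3, 3886/5, 7246/9, -940403/105, -581267/63, …
ICs: h(0) = 0, h′(0) = 16.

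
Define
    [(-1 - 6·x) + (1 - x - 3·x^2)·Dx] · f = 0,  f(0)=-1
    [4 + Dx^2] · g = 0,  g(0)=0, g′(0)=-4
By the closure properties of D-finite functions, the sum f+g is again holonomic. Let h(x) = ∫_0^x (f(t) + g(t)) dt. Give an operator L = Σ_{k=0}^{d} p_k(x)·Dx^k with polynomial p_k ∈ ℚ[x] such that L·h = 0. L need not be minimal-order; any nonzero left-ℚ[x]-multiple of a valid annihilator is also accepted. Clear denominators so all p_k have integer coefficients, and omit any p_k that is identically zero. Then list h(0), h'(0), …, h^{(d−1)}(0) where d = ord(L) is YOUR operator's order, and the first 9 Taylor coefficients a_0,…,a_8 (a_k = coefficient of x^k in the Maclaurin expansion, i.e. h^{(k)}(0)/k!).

f: a_k = -1, -1, -4, -7, -19, -40, -97, -217, -508, …
g: a_k = 0, -4, 0, 8/3, 0, -8/15, 0, 16/315, 0, …
L₀ := lclm(L_f,L_g); ord L₀ ≤ 1+2.
Integrate: L := L₀·Dx.
L = (92 + 608·x + 512·x^2 + 1104·x^3 + 360·x^4 + 432·x^5)·Dx + (-24 + 4·x + 24·x^2 + 80·x^3 + 180·x^4 + 216·x^5 + 216·x^6)·Dx^2 + (23 + 152·x + 128·x^2 + 276·x^3 + 90·x^4 + 108·x^5)·Dx^3 + (-6 + x + 6·x^2 + 20·x^3 + 45·x^4 + 54·x^5 + 54·x^6)·Dx^4  (order 4).
h: a_k = 0, -1, -5/2, -4/3, -13/12, -19/5, -304/45, -97/7, -68339/2520, …
ICs: h(0) = 0, h′(0) = -1, h′′(0) = -5, h′′′(0) = -8.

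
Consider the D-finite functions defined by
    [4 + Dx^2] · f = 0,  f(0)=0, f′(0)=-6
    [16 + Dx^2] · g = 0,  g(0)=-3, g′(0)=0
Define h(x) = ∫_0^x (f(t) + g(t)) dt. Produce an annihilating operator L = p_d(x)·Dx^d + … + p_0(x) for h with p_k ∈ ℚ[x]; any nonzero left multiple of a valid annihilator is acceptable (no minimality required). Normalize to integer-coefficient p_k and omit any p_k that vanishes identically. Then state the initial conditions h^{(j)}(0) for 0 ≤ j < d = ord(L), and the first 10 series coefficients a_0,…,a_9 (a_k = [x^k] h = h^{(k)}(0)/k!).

L = 64·Dx + 20·Dx^3 + Dx^5  (order 5).
h: a_k = 0, -3, -3, 8, 1, -32/5, -2/15, 256/105, 1/105, -512/945, …
ICs: h(0) = 0, h′(0) = -3, h′′(0) = -6, h′′′(0) = 48, h′′′′(0) = 24.

f: a_k = 0, -6, 0, 4, 0, -4/5, 0, 8/105, 0, -4/945, …
g: a_k = -3, 0, 24, 0, -32, 0, 256/15, 0, -512/105, 0, …
Sum ⇒ L₀ = lclm(L_f,L_g) in ℚ(x)⟨Dx⟩.
h=∫h₀ ⇒ L = L₀·Dx.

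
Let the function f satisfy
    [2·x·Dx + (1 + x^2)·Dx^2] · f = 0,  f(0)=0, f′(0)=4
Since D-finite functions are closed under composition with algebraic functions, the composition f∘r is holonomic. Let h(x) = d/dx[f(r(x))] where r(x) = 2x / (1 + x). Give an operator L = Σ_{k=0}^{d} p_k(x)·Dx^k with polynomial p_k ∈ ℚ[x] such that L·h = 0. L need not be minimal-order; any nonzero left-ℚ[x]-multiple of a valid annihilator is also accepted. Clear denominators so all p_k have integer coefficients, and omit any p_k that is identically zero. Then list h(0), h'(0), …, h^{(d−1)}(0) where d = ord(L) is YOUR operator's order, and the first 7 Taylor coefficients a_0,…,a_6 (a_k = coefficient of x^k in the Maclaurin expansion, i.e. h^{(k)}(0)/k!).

L = (2 + 10·x) + (1 + 2·x + 5·x^2)·Dx  (order 1).
h: a_k = 8, -16, -8, 96, -152, -176, 1112, …
ICs: h(0) = 8.

f: a_k = 0, 4, 0, -4/3, 0, 4/5, 0, …
Substitute x→r, Dx→(1/r')Dx; clear ⇒ L₀.
Derive L from L₀ (diff closure).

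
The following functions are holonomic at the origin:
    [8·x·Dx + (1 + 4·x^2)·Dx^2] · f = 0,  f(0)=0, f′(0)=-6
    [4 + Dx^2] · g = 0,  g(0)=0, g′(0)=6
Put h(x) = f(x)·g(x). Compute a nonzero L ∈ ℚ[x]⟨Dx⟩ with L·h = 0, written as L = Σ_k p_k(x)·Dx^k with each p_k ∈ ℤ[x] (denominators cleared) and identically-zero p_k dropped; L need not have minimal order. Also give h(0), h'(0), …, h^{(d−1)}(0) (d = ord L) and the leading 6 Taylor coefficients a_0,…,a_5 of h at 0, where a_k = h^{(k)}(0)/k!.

f: a_k = 0, -6, 0, 8, 0, -96/5, …
g: a_k = 0, 6, 0, -4, 0, 4/5, …
L₀ := L_f ⊗_s L_g (sym. prod.), ord ≤ 4.
L = (80 + 832·x^2 + 1408·x^4 + 2048·x^6 + 2048·x^8) + (96·x + 640·x^3 + 1536·x^5 + 2048·x^7)·Dx + (24 + 256·x^2 + 576·x^4 + 1024·x^6 + 1024·x^8)·Dx^2 + (24·x + 160·x^3 + 384·x^5 + 512·x^7)·Dx^3 + (1 + 12·x^2 + 56·x^4 + 128·x^6 + 128·x^8)·Dx^4  (order 4).
h: a_k = 0, 0, -36, 0, 72, 0, …
ICs: h(0) = 0, h′(0) = 0, h′′(0) = -72, h′′′(0) = 0.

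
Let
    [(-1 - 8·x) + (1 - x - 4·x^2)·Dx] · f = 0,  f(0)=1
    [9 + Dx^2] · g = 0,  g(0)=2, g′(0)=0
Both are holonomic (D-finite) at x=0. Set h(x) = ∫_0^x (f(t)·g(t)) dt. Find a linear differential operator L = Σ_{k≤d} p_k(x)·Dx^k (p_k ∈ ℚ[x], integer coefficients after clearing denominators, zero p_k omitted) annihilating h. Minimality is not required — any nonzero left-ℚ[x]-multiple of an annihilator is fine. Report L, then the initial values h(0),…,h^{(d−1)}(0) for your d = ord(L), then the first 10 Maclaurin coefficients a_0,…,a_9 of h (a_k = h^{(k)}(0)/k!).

L = (-1 + 9·x + 36·x^2)·Dx + (2 + 16·x)·Dx^2 + (-1 + x + 4·x^2)·Dx^3  (order 3).
h: a_k = 0, 2, 1, 1/3, 9/4, 79/20, 223/24, 5309/280, 14229/320, 1986769/20160, …
ICs: h(0) = 0, h′(0) = 2, h′′(0) = 2.

f: a_k = 1, 1, 5, 9, 29, 65, 181, 441, 1165, 2929, …
g: a_k = 2, 0, -9, 0, 27/4, 0, -81/40, 0, 729/2240, 0, …
L₀ := L_f ⊗_s L_g (sym. prod.), ord ≤ 2.
∫: right-multiply L₀ by Dx.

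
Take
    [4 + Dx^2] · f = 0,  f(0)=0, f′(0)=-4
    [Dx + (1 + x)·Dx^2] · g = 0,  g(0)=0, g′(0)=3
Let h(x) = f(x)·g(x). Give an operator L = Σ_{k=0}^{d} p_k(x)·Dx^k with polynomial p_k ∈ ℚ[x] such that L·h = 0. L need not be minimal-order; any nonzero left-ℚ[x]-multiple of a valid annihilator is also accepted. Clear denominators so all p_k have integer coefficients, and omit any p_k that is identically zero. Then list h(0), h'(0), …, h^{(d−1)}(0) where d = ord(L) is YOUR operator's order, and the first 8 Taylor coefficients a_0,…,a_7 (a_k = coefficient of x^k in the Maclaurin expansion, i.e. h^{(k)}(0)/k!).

L = (168 + 864·x + 1456·x^2 + 1024·x^3 + 256·x^4) + (112 + 368·x + 384·x^2 + 128·x^3)·Dx + (102 + 464·x + 744·x^2 + 512·x^3 + 128·x^4)·Dx^2 + (28 + 92·x + 96·x^2 + 32·x^3)·Dx^3 + (15 + 62·x + 95·x^2 + 64·x^3 + 16·x^4)·Dx^4  (order 4).
h: a_k = 0, 0, -12, 6, 4, -1, -4/3, 4/5, …
ICs: h(0) = 0, h′(0) = 0, h′′(0) = -24, h′′′(0) = 36.

f: a_k = 0, -4, 0, 8/3, 0, -8/15, 0, 16/315, …
g: a_k = 0, 3, -3/2, 1, -3/4, 3/5, -1/2, 3/7, …
h₀=f·g: eliminate ⇒ L₀, order ≤ 2·2.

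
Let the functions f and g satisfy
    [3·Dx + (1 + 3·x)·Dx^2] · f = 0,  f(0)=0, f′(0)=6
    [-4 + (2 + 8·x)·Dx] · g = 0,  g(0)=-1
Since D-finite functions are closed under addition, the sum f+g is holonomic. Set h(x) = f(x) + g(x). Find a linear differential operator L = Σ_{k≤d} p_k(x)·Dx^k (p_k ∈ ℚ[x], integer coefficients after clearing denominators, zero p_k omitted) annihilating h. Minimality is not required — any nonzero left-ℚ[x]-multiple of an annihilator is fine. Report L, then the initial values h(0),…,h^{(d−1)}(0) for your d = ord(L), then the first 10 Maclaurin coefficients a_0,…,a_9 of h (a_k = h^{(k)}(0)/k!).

f: a_k = 0, 6, -9, 18, -81/2, 486/5, -243, 4374/7, -6561/4, 4374, …
g: a_k = -1, -2, 2, -4, 10, -28, 84, -264, 858, -2860, …
f+g: L₀ = lclm(L_f,L_g), ord ≤ 2+1.
L = 36·x·Dx + (6 + 72·x + 180·x^2)·Dx^2 + (1 + 13·x + 54·x^2 + 72·x^3)·Dx^3  (order 3).
h: a_k = -1, 4, -7, 14, -61/2, 346/5, -159, 2526/7, -3129/4, 1514, …
ICs: h(0) = -1, h′(0) = 4, h′′(0) = -14.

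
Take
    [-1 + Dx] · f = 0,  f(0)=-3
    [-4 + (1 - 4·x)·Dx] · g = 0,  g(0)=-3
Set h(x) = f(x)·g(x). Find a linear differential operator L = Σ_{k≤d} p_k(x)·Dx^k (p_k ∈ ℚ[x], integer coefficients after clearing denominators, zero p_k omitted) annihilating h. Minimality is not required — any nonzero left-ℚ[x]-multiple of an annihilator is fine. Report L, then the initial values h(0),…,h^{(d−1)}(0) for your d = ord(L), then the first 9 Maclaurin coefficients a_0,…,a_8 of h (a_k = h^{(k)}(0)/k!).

L = (5 - 4·x) + (-1 + 4·x)·Dx  (order 1).
h: a_k = 9, 45, 369/2, 1479/2, 23667/8, 473343/40, 757349/16, 106028861/560, 3392923553/4480, …
ICs: h(0) = 9.

f: a_k = -3, -3, -3/2, -1/2, -1/8, -1/40, -1/240, -1/1680, -1/13440, …
g: a_k = -3, -12, -48, -192, -768, -3072, -12288, -49152, -196608, …
h₀=f·g: eliminate ⇒ L₀, order ≤ 1·1.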